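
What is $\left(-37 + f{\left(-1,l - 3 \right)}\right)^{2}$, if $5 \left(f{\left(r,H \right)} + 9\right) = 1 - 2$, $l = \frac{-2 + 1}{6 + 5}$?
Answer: $\frac{53361}{25} \approx 2134.4$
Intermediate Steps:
$l = - \frac{1}{11} \approx -0.090909$
$f{\left(r,H \right)} = - \frac{46}{5}$ ($f{\left(r,H \right)} = -9 + \frac{1 - 2}{5} = -9 + \frac{1}{5} \left(-1\right) = -9 - \frac{1}{5} = - \frac{46}{5}$)
$\left(-37 + f{\left(-1,l - 3 \right)}\right)^{2} = \left(-37 - \frac{46}{5}\right)^{2} = \left(- \frac{231}{5}\right)^{2} = \frac{53361}{25}$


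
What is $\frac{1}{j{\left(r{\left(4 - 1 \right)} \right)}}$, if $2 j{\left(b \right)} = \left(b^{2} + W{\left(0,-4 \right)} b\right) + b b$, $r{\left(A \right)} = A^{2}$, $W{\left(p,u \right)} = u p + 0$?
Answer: $\frac{1}{81} \approx 0.012346$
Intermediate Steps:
$W{\left(p,u \right)} = p u$ ($W{\left(p,u \right)} = p u + 0 = p u$)
$j{\left(b \right)} = b^{2}$ ($j{\left(b \right)} = \frac{\left(b^{2} + 0 \left(-4\right) b\right) + b b}{2} = \frac{\left(b^{2} + 0 b\right) + b^{2}}{2} = \frac{\left(b^{2} + 0\right) + b^{2}}{2} = \frac{b^{2} + b^{2}}{2} = \frac{2 b^{2}}{2} = b^{2}$)
$\frac{1}{j{\left(r{\left(4 - 1 \right)} \right)}} = \frac{1}{\left(\left(4 - 1\right)^{2}\right)^{2}} = \frac{1}{\left(3^{2}\right)^{2}} = \frac{1}{9^{2}} = \frac{1}{81}$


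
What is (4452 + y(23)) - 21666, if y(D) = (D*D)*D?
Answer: -5047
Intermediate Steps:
y(D) = D**3 (y(D) = D**2*D = D**3)
(4452 + y(23)) - 21666 = (4452 + 23**3) - 21666 = (4452 + 12167) - 21666 = 16619 - 21666 = -5047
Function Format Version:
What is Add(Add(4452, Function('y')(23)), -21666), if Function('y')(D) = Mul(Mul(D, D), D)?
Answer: -5047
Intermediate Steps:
Function('y')(D) = Pow(D, 3) (Function('y')(D) = Mul(Pow(D, 2), D) = Pow(D, 3))
Add(Add(4452, Function('y')(23)), -21666) = Add(Add(4452, Pow(23, 3)), -21666) = Add(Add(4452, 12167), -21666) = Add(16619, -21666) = -5047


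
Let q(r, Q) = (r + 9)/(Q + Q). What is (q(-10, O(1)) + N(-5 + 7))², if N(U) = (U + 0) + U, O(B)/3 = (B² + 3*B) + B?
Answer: 14161/900 ≈ 15.734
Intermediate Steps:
O(B) = 3*B² + 12*B (O(B) = 3*((B² + 3*B) + B) = 3*(B² + 4*B) = 3*B² + 12*B)
q(r, Q) = (9 + r)/(2*Q) (q(r, Q) = (9 + r)/((2*Q)) = (9 + r)*(1/(2*Q)) = (9 + r)/(2*Q))
N(U) = 2*U (N(U) = U + U = 2*U)
(q(-10, O(1)) + N(-5 + 7))² = ((9 - 10)/(2*((3*1*(4 + 1)))) + 2*(-5 + 7))² = ((½)*(-1)/(3*1*5) + 2*2)² = ((½)*(-1)/15 + 4)² = ((½)*(1/15)*(-1) + 4)² = (-1/30 + 4)² = (119/30)² = 14161/900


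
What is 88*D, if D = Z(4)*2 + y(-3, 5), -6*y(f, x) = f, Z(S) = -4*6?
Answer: -4180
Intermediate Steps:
Z(S) = -24
y(f, x) = -f/6
D = -95/2 (D = -24*2 - ⅙*(-3) = -48 + ½ = -95/2 ≈ -47.500)
88*D = 88*(-95/2) = -4180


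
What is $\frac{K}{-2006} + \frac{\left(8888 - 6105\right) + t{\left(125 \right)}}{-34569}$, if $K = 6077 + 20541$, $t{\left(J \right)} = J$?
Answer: $- \frac{462995545}{34672707} \approx -13.353$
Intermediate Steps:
$K = 26618$
$\frac{K}{-2006} + \frac{\left(8888 - 6105\right) + t{\left(125 \right)}}{-34569} = \frac{26618}{-2006} + \frac{\left(8888 - 6105\right) + 125}{-34569} = 26618 \left(- \frac{1}{2006}\right) + \left(\left(8888 - 6105\right) + 125\right) \left(- \frac{1}{34569}\right) = - \frac{13309}{1003} + \left(2783 + 125\right) \left(- \frac{1}{34569}\right) = - \frac{13309}{1003} + 2908 \left(- \frac{1}{34569}\right) = - \frac{13309}{1003} - \frac{2908}{34569} = - \frac{462995545}{34672707}$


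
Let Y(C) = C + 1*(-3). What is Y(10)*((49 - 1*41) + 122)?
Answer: 910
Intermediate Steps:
Y(C) = -3 + C (Y(C) = C - 3 = -3 + C)
Y(10)*((49 - 1*41) + 122) = (-3 + 10)*((49 - 1*41) + 122) = 7*((49 - 41) + 122) = 7*(8 + 122) = 7*130 = 910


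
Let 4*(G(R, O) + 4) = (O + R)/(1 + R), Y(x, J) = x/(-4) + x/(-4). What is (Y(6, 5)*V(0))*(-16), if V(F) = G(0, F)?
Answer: -192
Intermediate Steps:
Y(x, J) = -x/2 (Y(x, J) = x*(-¼) + x*(-¼) = -x/4 - x/4 = -x/2)
G(R, O) = -4 + (O + R)/(4*(1 + R)) (G(R, O) = -4 + ((O + R)/(1 + R))/4 = -4 + (O + R)/(4*(1 + R)))
V(F) = -4 + F/4 (V(F) = (-16 + F - 15*0)/(4*(1 + 0)) = (¼)*(-16 + F + 0)/1 = (¼)*1*(-16 + F) = -4 + F/4)
(Y(6, 5)*V(0))*(-16) = ((-½*6)*(-4 + (¼)*0))*(-16) = -3*(-4 + 0)*(-16) = -3*(-4)*(-16) = 12*(-16) = -192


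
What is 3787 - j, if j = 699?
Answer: 3088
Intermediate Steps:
3787 - j = 3787 - 1*699 = 3787 - 699 = 3088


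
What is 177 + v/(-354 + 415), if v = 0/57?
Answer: 177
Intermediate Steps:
v = 0 (v = (1/57)*0 = 0)
177 + v/(-354 + 415) = 177 + 0/(-354 + 415) = 177 + 0/61 = 177 + (1/61)*0 = 177 + 0 = 177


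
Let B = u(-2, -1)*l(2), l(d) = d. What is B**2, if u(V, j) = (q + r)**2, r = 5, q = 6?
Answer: 58564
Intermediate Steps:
u(V, j) = 121 (u(V, j) = (6 + 5)**2 = 11**2 = 121)
B = 242 (B = 121*2 = 242)
B**2 = 242**2 = 58564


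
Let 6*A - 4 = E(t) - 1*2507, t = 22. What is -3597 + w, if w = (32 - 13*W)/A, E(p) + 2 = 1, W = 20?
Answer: -1125690/313 ≈ -3596.5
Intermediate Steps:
E(p) = -1 (E(p) = -2 + 1 = -1)
A = -1252/3 (A = ⅔ + (-1 - 1*2507)/6 = ⅔ + (-1 - 2507)/6 = ⅔ + (⅙)*(-2508) = ⅔ - 418 = -1252/3 ≈ -417.33)
w = 171/313 (w = (32 - 13*20)/(-1252/3) = (32 - 260)*(-3/1252) = -228*(-3/1252) = 171/313 ≈ 0.54633)
-3597 + w = -3597 + 171/313 = -1125690/313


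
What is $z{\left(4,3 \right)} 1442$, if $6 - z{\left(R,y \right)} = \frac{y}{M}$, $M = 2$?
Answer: $6489$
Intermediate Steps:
$z{\left(R,y \right)} = 6 - \frac{y}{2}$
$z{\left(4,3 \right)} 1442 = \left(6 - \frac{3}{2}\right) 1442 = \frac{9}{2} \cdot 1442 = 6489$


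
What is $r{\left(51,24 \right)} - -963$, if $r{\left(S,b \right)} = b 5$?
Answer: $1083$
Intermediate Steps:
$r{\left(S,b \right)} = 5 b$
$r{\left(51,24 \right)} - -963 = 5 \cdot 24 - -963 = 120 + 963 = 1083$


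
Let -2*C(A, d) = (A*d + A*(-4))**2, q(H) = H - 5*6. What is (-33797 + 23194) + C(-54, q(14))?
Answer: -593803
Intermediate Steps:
q(H) = -30 + H (q(H) = H - 30 = -30 + H)
C(A, d) = -(-4*A + A*d)**2/2 (C(A, d) = -(A*d + A*(-4))**2/2 = -(A*d - 4*A)**2/2 = -(-4*A + A*d)**2/2)
(-33797 + 23194) + C(-54, q(14)) = (-33797 + 23194) - 1/2*(-54)**2*(-4 + (-30 + 14))**2 = -10603 - 1/2*2916*(-4 - 16)**2 = -10603 - 1/2*2916*(-20)**2 = -10603 - 1/2*2916*400 = -10603 - 583200 = -593803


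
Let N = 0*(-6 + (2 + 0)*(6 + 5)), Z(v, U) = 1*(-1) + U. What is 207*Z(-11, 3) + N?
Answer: 414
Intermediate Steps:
Z(v, U) = -1 + U
N = 0 (N = 0*(-6 + 2*11) = 0*(-6 + 22) = 0*16 = 0)
207*Z(-11, 3) + N = 207*(-1 + 3) + 0 = 207*2 + 0 = 414 + 0 = 414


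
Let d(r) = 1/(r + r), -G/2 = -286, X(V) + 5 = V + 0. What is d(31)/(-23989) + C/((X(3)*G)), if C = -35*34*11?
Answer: 442477079/38670268 ≈ 11.442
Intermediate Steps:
X(V) = -5 + V (X(V) = -5 + (V + 0) = -5 + V)
G = 572 (G = -2*(-286) = 572)
d(r) = 1/(2*r)
C = -13090 (C = -1190*11 = -13090)
d(31)/(-23989) + C/((X(3)*G)) = ((½)/31)/(-23989) - 13090*1/(572*(-5 + 3)) = ((½)*(1/31))*(-1/23989) - 13090/((-2*572)) = (1/62)*(-1/23989) - 13090/(-1144) = -1/1487318 - 13090*(-1/1144) = -1/1487318 + 595/52 = 442477079/38670268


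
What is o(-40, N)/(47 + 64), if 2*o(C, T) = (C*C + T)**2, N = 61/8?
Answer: 55135107/4736 ≈ 11642.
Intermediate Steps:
N = 61/8 (N = 61*(1/8) = 61/8 ≈ 7.6250)
o(C, T) = (T + C**2)**2/2 (o(C, T) = (C*C + T)**2/2 = (C**2 + T)**2/2 = (T + C**2)**2/2)
o(-40, N)/(47 + 64) = ((61/8 + (-40)**2)**2/2)/(47 + 64) = ((61/8 + 1600)**2/2)/111 = ((12861/8)**2/2)/111 = ((1/2)*(165405321/64))/111 = (1/111)*(165405321/128) = 55135107/4736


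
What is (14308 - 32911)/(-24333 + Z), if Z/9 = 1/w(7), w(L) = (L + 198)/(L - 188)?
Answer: 97785/127946 ≈ 0.76427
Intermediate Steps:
w(L) = (198 + L)/(-188 + L)
Z = -1629/205 (Z = 9/(((198 + 7)/(-188 + 7))) = 9/((205/(-181))) = 9/((-1/181*205)) = 9/(-205/181) = 9*(-181/205) = -1629/205 ≈ -7.9463)
(14308 - 32911)/(-24333 + Z) = (14308 - 32911)/(-24333 - 1629/205) = -18603/(-4989894/205) = -18603*(-205/4989894) = 97785/127946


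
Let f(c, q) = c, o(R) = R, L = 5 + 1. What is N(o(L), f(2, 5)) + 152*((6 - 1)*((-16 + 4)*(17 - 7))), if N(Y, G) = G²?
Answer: -91196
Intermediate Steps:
L = 6
N(o(L), f(2, 5)) + 152*((6 - 1)*((-16 + 4)*(17 - 7))) = 2² + 152*((6 - 1)*((-16 + 4)*(17 - 7))) = 4 + 152*(5*(-12*10)) = 4 + 152*(5*(-120)) = 4 + 152*(-600) = 4 - 91200 = -91196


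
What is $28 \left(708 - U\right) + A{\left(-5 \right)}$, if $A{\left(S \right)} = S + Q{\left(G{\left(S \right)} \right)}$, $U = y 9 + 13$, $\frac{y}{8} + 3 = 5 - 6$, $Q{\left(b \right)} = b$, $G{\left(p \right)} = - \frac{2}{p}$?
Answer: $\frac{137597}{5} \approx 27519.0$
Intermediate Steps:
$y = -32$ ($y = -24 + 8 \left(5 - 6\right) = -24 + 8 \left(-1\right) = -24 - 8 = -32$)
$U = -275$ ($U = \left(-32\right) 9 + 13 = -288 + 13 = -275$)
$A{\left(S \right)} = S - \frac{2}{S}$
$28 \left(708 - U\right) + A{\left(-5 \right)} = 28 \left(708 - -275\right) - \left(5 + \frac{2}{-5}\right) = 28 \left(708 + 275\right) - \frac{23}{5} = 28 \cdot 983 + \left(-5 + \frac{2}{5}\right) = 27524 - \frac{23}{5} = \frac{137597}{5}$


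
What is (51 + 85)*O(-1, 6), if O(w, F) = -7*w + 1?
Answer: 1088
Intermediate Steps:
O(w, F) = 1 - 7*w
(51 + 85)*O(-1, 6) = (51 + 85)*(1 - 7*(-1)) = 136*(1 + 7) = 136*8 = 1088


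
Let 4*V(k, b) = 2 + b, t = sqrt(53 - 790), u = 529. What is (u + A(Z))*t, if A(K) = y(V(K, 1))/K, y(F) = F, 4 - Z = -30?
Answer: 71947*I*sqrt(737)/136 ≈ 14362.0*I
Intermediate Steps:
Z = 34 (Z = 4 - 1*(-30) = 4 + 30 = 34)
t = I*sqrt(737) (t = sqrt(-737) = I*sqrt(737) ≈ 27.148*I)
V(k, b) = 1/2 + b/4 (V(k, b) = (2 + b)/4 = 1/2 + b/4)
A(K) = 3/(4*K) (A(K) = (1/2 + (1/4)*1)/K = (1/2 + 1/4)/K = 3/(4*K))
(u + A(Z))*t = (529 + (3/4)/34)*(I*sqrt(737)) = (529 + (3/4)*(1/34))*(I*sqrt(737)) = (529 + 3/136)*(I*sqrt(737)) = 71947*(I*sqrt(737))/136 = 71947*I*sqrt(737)/136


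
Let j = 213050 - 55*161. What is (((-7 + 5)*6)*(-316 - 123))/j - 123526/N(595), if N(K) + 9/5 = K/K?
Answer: 21019496487/136130 ≈ 1.5441e+5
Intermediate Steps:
N(K) = -4/5 (N(K) = -9/5 + K/K = -9/5 + 1 = -4/5)
j = 204195 (j = 213050 - 8855 = 204195)
(((-7 + 5)*6)*(-316 - 123))/j - 123526/N(595) = (((-7 + 5)*6)*(-316 - 123))/204195 - 123526/(-4/5) = (-2*6*(-439))*(1/204195) - 123526*(-5/4) = -12*(-439)*(1/204195) + 308815/2 = 5268*(1/204195) + 308815/2 = 1756/68065 + 308815/2 = 21019496487/136130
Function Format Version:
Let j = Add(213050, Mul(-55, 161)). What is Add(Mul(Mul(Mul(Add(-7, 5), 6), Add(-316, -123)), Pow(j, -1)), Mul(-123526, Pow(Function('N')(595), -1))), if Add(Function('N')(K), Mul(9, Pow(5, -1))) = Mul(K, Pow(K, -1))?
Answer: Rational(21019496487, 136130) ≈ 1.5441e+5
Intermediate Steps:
Function('N')(K) = Rational(-4, 5) (Function('N')(K) = Add(Rational(-9, 5), Mul(K, Pow(K, -1))) = Add(Rational(-9, 5), 1) = Rational(-4, 5))
j = 204195 (j = Add(213050, -8855) = 204195)
Add(Mul(Mul(Mul(Add(-7, 5), 6), Add(-316, -123)), Pow(j, -1)), Mul(-123526, Pow(Function('N')(595), -1))) = Add(Mul(Mul(Mul(Add(-7, 5), 6), Add(-316, -123)), Pow(204195, -1)), Mul(-123526, Pow(Rational(-4, 5), -1))) = Add(Mul(Mul(Mul(-2, 6), -439), Rational(1, 204195)), Mul(-123526, Rational(-5, 4))) = Add(Mul(Mul(-12, -439), Rational(1, 204195)), Rational(308815, 2)) = Add(Mul(5268, Rational(1, 204195)), Rational(308815, 2)) = Add(Rational(1756, 68065), Rational(308815, 2)) = Rational(21019496487, 136130)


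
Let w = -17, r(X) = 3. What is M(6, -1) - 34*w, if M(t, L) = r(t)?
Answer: 581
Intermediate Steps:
M(t, L) = 3
M(6, -1) - 34*w = 3 - 34*(-17) = 3 + 578 = 581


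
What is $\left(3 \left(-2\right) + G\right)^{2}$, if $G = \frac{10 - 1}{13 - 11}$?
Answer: $\frac{9}{4} \approx 2.25$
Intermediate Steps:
$G = \frac{9}{2} \approx 4.5$
$\left(3 \left(-2\right) + G\right)^{2} = \left(3 \left(-2\right) + \frac{9}{2}\right)^{2} = \left(-6 + \frac{9}{2}\right)^{2} = \left(- \frac{3}{2}\right)^{2} = \frac{9}{4}$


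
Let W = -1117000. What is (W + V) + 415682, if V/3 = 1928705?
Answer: 5084797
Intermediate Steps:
V = 5786115 (V = 3*1928705 = 5786115)
(W + V) + 415682 = (-1117000 + 5786115) + 415682 = 4669115 + 415682 = 5084797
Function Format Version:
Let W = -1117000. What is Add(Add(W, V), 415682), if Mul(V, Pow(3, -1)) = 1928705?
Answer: 5084797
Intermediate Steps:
V = 5786115 (V = Mul(3, 1928705) = 5786115)
Add(Add(W, V), 415682) = Add(Add(-1117000, 5786115), 415682) = Add(4669115, 415682) = 5084797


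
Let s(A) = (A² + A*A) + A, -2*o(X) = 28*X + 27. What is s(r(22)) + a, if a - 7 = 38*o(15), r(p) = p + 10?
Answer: -6406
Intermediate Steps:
r(p) = 10 + p
o(X) = -27/2 - 14*X (o(X) = -(28*X + 27)/2 = -(27 + 28*X)/2 = -27/2 - 14*X)
s(A) = A + 2*A² (s(A) = (A² + A²) + A = 2*A² + A = A + 2*A²)
a = -8486 (a = 7 + 38*(-27/2 - 14*15) = 7 + 38*(-27/2 - 210) = 7 + 38*(-447/2) = 7 - 8493 = -8486)
s(r(22)) + a = (10 + 22)*(1 + 2*(10 + 22)) - 8486 = 32*(1 + 2*32) - 8486 = 32*(1 + 64) - 8486 = 32*65 - 8486 = 2080 - 8486 = -6406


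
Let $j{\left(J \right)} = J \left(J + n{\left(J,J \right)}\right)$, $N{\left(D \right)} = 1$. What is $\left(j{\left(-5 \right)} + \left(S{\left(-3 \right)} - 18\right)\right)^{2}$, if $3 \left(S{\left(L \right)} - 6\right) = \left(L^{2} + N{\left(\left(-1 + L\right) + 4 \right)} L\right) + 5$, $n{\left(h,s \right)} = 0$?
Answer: $\frac{2500}{9} \approx 277.78$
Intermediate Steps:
$j{\left(J \right)} = J^{2}$ ($j{\left(J \right)} = J \left(J + 0\right) = J J = J^{2}$)
$S{\left(L \right)} = \frac{23}{3} + \frac{L}{3} + \frac{L^{2}}{3}$ ($S{\left(L \right)} = 6 + \frac{\left(L^{2} + 1 L\right) + 5}{3} = 6 + \frac{\left(L^{2} + L\right) + 5}{3} = 6 + \frac{\left(L + L^{2}\right) + 5}{3} = 6 + \frac{5 + L + L^{2}}{3} = 6 + \left(\frac{5}{3} + \frac{L}{3} + \frac{L^{2}}{3}\right) = \frac{23}{3} + \frac{L}{3} + \frac{L^{2}}{3}$)
$\left(j{\left(-5 \right)} + \left(S{\left(-3 \right)} - 18\right)\right)^{2} = \left(\left(-5\right)^{2} + \left(\left(\frac{23}{3} + \frac{1}{3} \left(-3\right) + \frac{\left(-3\right)^{2}}{3}\right) - 18\right)\right)^{2} = \left(25 + \left(\left(\frac{23}{3} - 1 + \frac{1}{3} \cdot 9\right) - 18\right)\right)^{2} = \left(25 + \left(\left(\frac{23}{3} - 1 + 3\right) - 18\right)\right)^{2} = \left(25 + \left(\frac{29}{3} - 18\right)\right)^{2} = \left(25 - \frac{25}{3}\right)^{2} = \left(\frac{50}{3}\right)^{2} = \frac{2500}{9}$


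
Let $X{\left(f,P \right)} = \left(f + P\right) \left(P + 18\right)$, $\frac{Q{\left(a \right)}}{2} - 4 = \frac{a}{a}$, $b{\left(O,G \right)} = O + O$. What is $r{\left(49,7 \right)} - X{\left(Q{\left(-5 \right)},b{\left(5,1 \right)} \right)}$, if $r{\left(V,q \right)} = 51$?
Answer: $-509$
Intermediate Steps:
$b{\left(O,G \right)} = 2 O$
$Q{\left(a \right)} = 10$ ($Q{\left(a \right)} = 8 + 2 \frac{a}{a} = 8 + 2 \cdot 1 = 8 + 2 = 10$)
$X{\left(f,P \right)} = \left(18 + P\right) \left(P + f\right)$ ($X{\left(f,P \right)} = \left(P + f\right) \left(18 + P\right) = \left(18 + P\right) \left(P + f\right)$)
$r{\left(49,7 \right)} - X{\left(Q{\left(-5 \right)},b{\left(5,1 \right)} \right)} = 51 - \left(\left(2 \cdot 5\right)^{2} + 18 \cdot 2 \cdot 5 + 18 \cdot 10 + 2 \cdot 5 \cdot 10\right) = 51 - \left(10^{2} + 18 \cdot 10 + 180 + 10 \cdot 10\right) = 51 - \left(100 + 180 + 180 + 100\right) = 51 - 560 = -509$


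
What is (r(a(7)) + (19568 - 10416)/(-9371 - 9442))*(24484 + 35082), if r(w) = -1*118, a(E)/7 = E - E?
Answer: -132777736676/18813 ≈ -7.0578e+6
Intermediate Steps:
a(E) = 0 (a(E) = 7*(E - E) = 7*0 = 0)
r(w) = -118
(r(a(7)) + (19568 - 10416)/(-9371 - 9442))*(24484 + 35082) = (-118 + (19568 - 10416)/(-9371 - 9442))*(24484 + 35082) = (-118 + 9152/(-18813))*59566 = (-118 + 9152*(-1/18813))*59566 = (-118 - 9152/18813)*59566 = -2229086/18813*59566 = -132777736676/18813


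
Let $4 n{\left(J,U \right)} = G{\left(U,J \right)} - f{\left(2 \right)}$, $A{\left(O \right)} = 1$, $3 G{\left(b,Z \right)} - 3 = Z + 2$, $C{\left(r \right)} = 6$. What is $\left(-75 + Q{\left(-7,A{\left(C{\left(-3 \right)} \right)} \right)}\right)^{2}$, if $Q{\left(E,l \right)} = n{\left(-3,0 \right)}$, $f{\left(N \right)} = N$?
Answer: $\frac{51076}{9} \approx 5675.1$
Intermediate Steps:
$G{\left(b,Z \right)} = \frac{5}{3} + \frac{Z}{3}$ ($G{\left(b,Z \right)} = 1 + \frac{Z + 2}{3} = 1 + \frac{2 + Z}{3} = 1 + \left(\frac{2}{3} + \frac{Z}{3}\right) = \frac{5}{3} + \frac{Z}{3}$)
$n{\left(J,U \right)} = - \frac{1}{12} + \frac{J}{12}$ ($n{\left(J,U \right)} = \frac{\left(\frac{5}{3} + \frac{J}{3}\right) - 2}{4} = \frac{- \frac{1}{3} + \frac{J}{3}}{4} = - \frac{1}{12} + \frac{J}{12}$)
$Q{\left(E,l \right)} = - \frac{1}{3}$ ($Q{\left(E,l \right)} = - \frac{1}{12} + \frac{1}{12} \left(-3\right) = - \frac{1}{12} - \frac{1}{4} = - \frac{1}{3}$)
$\left(-75 + Q{\left(-7,A{\left(C{\left(-3 \right)} \right)} \right)}\right)^{2} = \left(-75 - \frac{1}{3}\right)^{2} = \left(- \frac{226}{3}\right)^{2} = \frac{51076}{9}$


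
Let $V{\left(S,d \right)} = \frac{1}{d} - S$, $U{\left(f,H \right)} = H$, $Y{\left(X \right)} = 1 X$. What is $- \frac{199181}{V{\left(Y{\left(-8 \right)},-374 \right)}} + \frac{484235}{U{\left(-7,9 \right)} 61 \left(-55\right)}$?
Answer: $- \frac{150052362481}{6020883} \approx -24922.0$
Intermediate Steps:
$Y{\left(X \right)} = X$
$- \frac{199181}{V{\left(Y{\left(-8 \right)},-374 \right)}} + \frac{484235}{U{\left(-7,9 \right)} 61 \left(-55\right)} = - \frac{199181}{\frac{1}{-374} - -8} + \frac{484235}{9 \cdot 61 \left(-55\right)} = - \frac{199181}{- \frac{1}{374} + 8} + \frac{484235}{549 \left(-55\right)} = - \frac{199181}{\frac{2991}{374}} + \frac{484235}{-30195} = \left(-199181\right) \frac{374}{2991} + 484235 \left(- \frac{1}{30195}\right) = - \frac{74493694}{2991} - \frac{96847}{6039} = - \frac{150052362481}{6020883}$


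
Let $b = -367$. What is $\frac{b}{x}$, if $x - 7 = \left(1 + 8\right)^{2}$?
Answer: $- \frac{367}{88} \approx -4.1705$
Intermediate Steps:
$x = 88$ ($x = 7 + \left(1 + 8\right)^{2} = 7 + 9^{2} = 7 + 81 = 88$)
$\frac{b}{x} = - \frac{367}{88}$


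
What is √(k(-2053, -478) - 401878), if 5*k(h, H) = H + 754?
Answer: I*√10045570/5 ≈ 633.89*I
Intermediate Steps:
k(h, H) = 754/5 + H/5 (k(h, H) = (H + 754)/5 = (754 + H)/5 = 754/5 + H/5)
√(k(-2053, -478) - 401878) = √((754/5 + (⅕)*(-478)) - 401878) = √((754/5 - 478/5) - 401878) = √(276/5 - 401878) = √(-2009114/5) = I*√10045570/5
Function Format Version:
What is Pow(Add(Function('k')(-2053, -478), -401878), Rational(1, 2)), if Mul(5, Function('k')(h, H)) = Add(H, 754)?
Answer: Mul(Rational(1, 5), I, Pow(10045570, Rational(1, 2))) ≈ Mul(633.89, I)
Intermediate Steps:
Function('k')(h, H) = Add(Rational(754, 5), Mul(Rational(1, 5), H)) (Function('k')(h, H) = Mul(Rational(1, 5), Add(H, 754)) = Mul(Rational(1, 5), Add(754, H)) = Add(Rational(754, 5), Mul(Rational(1, 5), H)))
Pow(Add(Function('k')(-2053, -478), -401878), Rational(1, 2)) = Pow(Add(Add(Rational(754, 5), Mul(Rational(1, 5), -478)), -401878), Rational(1, 2)) = Pow(Add(Add(Rational(754, 5), Rational(-478, 5)), -401878), Rational(1, 2)) = Pow(Add(Rational(276, 5), -401878), Rational(1, 2)) = Pow(Rational(-2009114, 5), Rational(1, 2)) = Mul(Rational(1, 5), I, Pow(10045570, Rational(1, 2)))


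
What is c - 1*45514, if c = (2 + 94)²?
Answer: -36298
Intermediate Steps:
c = 9216 (c = 96² = 9216)
c - 1*45514 = 9216 - 1*45514 = 9216 - 45514 = -36298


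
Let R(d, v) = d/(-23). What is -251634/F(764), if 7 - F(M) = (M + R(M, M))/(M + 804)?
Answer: -1134366072/29455 ≈ -38512.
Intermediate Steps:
R(d, v) = -d/23 (R(d, v) = d*(-1/23) = -d/23)
F(M) = 7 - 22*M/(23*(804 + M)) (F(M) = 7 - (M - M/23)/(M + 804) = 7 - 22*M/23/(804 + M) = 7 - 22*M/(23*(804 + M)))
-251634/F(764) = -251634*23*(804 + 764)/(129444 + 139*764) = -251634*36064/(129444 + 106196) = -251634/((1/23)*(1/1568)*235640) = -251634/29455/4508 = -251634*4508/29455 = -1134366072/29455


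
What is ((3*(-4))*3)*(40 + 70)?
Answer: -3960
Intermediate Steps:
((3*(-4))*3)*(40 + 70) = -12*3*110 = -36*110 = -3960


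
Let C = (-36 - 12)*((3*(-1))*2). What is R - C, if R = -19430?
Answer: -19718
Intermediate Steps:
C = 288 (C = -(-144)*2 = -48*(-6) = 288)
R - C = -19430 - 1*288 = -19430 - 288 = -19718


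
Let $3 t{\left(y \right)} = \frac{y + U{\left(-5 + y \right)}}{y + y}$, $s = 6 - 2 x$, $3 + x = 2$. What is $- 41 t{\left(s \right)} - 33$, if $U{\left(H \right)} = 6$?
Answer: $- \frac{1079}{24} \approx -44.958$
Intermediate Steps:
$x = -1$ ($x = -3 + 2 = -1$)
$s = 8$ ($s = 6 - -2 = 6 + 2 = 8$)
$t{\left(y \right)} = \frac{6 + y}{6 y}$ ($t{\left(y \right)} = \frac{\left(y + 6\right) \frac{1}{y + y}}{3} = \frac{\left(6 + y\right) \frac{1}{2 y}}{3} = \frac{\frac{1}{2} \frac{1}{y} \left(6 + y\right)}{3} = \frac{6 + y}{6 y}$)
$- 41 t{\left(s \right)} - 33 = - 41 \frac{6 + 8}{6 \cdot 8} - 33 = - 41 \cdot \frac{1}{6} \cdot \frac{1}{8} \cdot 14 - 33 = \left(-41\right) \frac{7}{24} - 33 = - \frac{287}{24} - 33 = - \frac{1079}{24}$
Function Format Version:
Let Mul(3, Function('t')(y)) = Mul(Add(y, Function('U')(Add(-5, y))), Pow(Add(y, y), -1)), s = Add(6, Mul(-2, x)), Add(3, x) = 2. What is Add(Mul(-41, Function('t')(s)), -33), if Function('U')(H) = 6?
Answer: Rational(-1079, 24) ≈ -44.958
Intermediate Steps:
x = -1 (x = Add(-3, 2) = -1)
s = 8 (s = Add(6, Mul(-2, -1)) = Add(6, 2) = 8)
Function('t')(y) = Mul(Rational(1, 6), Pow(y, -1), Add(6, y)) (Function('t')(y) = Mul(Rational(1, 3), Mul(Add(y, 6), Pow(Add(y, y), -1))) = Mul(Rational(1, 3), Mul(Add(6, y), Pow(Mul(2, y), -1))) = Mul(Rational(1, 3), Mul(Add(6, y), Mul(Rational(1, 2), Pow(y, -1)))) = Mul(Rational(1, 3), Mul(Rational(1, 2), Pow(y, -1), Add(6, y))) = Mul(Rational(1, 6), Pow(y, -1), Add(6, y)))
Add(Mul(-41, Function('t')(s)), -33) = Add(Mul(-41, Mul(Rational(1, 6), Pow(8, -1), Add(6, 8))), -33) = Add(Mul(-41, Mul(Rational(1, 6), Rational(1, 8), 14)), -33) = Add(Mul(-41, Rational(7, 24)), -33) = Add(Rational(-287, 24), -33) = Rational(-1079, 24)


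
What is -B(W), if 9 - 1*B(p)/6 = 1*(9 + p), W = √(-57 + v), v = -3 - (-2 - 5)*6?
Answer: 18*I*√2 ≈ 25.456*I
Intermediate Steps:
v = 39 (v = -3 - (-7)*6 = -3 - 1*(-42) = -3 + 42 = 39)
W = 3*I*√2 (W = √(-57 + 39) = √(-18) = 3*I*√2 ≈ 4.2426*I)
B(p) = -6*p (B(p) = 54 - 6*(9 + p) = 54 + (-54 - 6*p) = -6*p)
-B(W) = -(-6)*3*I*√2 = -(-18)*I*√2 = 18*I*√2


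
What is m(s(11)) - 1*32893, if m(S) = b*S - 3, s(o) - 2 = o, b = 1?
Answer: -32883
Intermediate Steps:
s(o) = 2 + o
m(S) = -3 + S (m(S) = 1*S - 3 = S - 3 = -3 + S)
m(s(11)) - 1*32893 = (-3 + (2 + 11)) - 1*32893 = (-3 + 13) - 32893 = 10 - 32893 = -32883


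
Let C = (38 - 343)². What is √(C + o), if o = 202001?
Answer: √295026 ≈ 543.16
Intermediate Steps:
C = 93025 (C = (-305)² = 93025)
√(C + o) = √(93025 + 202001) = √295026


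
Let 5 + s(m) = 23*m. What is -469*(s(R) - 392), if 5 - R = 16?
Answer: 304850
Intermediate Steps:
R = -11 (R = 5 - 1*16 = 5 - 16 = -11)
s(m) = -5 + 23*m
-469*(s(R) - 392) = -469*((-5 + 23*(-11)) - 392) = -469*((-5 - 253) - 392) = -469*(-258 - 392) = -469*(-650) = 304850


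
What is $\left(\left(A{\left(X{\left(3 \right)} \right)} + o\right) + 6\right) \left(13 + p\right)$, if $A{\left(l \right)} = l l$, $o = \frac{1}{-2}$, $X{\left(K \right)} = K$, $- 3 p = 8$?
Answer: $\frac{899}{6} \approx 149.83$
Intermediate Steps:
$p = - \frac{8}{3}$ ($p = \left(- \frac{1}{3}\right) 8 = - \frac{8}{3} \approx -2.6667$)
$o = - \frac{1}{2} \approx -0.5$
$A{\left(l \right)} = l^{2}$
$\left(\left(A{\left(X{\left(3 \right)} \right)} + o\right) + 6\right) \left(13 + p\right) = \left(\left(3^{2} - \frac{1}{2}\right) + 6\right) \left(13 - \frac{8}{3}\right) = \left(\left(9 - \frac{1}{2}\right) + 6\right) \frac{31}{3} = \left(\frac{17}{2} + 6\right) \frac{31}{3} = \frac{29}{2} \cdot \frac{31}{3} = \frac{899}{6}$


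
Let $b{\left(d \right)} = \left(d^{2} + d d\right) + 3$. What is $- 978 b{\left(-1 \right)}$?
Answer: $-4890$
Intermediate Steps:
$b{\left(d \right)} = 3 + 2 d^{2}$ ($b{\left(d \right)} = \left(d^{2} + d^{2}\right) + 3 = 2 d^{2} + 3 = 3 + 2 d^{2}$)
$- 978 b{\left(-1 \right)} = - 978 \left(3 + 2 \left(-1\right)^{2}\right) = - 978 \left(3 + 2 \cdot 1\right) = - 978 \left(3 + 2\right) = \left(-978\right) 5 = -4890$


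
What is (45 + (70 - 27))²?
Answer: 7744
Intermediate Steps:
(45 + (70 - 27))² = (45 + 43)² = 88² = 7744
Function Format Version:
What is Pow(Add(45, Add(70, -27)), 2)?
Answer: 7744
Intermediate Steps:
Pow(Add(45, Add(70, -27)), 2) = Pow(Add(45, 43), 2) = Pow(88, 2) = 7744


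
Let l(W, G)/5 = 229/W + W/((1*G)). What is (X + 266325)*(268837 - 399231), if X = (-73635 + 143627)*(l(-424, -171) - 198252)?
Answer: 16397060138402323688/9063 ≈ 1.8092e+15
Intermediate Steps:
l(W, G) = 1145/W + 5*W/G (l(W, G) = 5*(229/W + W/((1*G))) = 5*(229/W + W/G) = 1145/W + 5*W/G)
X = -125752525966327/9063 (X = (-73635 + 143627)*((1145/(-424) + 5*(-424)/(-171)) - 198252) = 69992*((1145*(-1/424) + 5*(-424)*(-1/171)) - 198252) = 69992*((-1145/424 + 2120/171) - 198252) = 69992*(703085/72504 - 198252) = 69992*(-14373359923/72504) = -125752525966327/9063 ≈ -1.3875e+10)
(X + 266325)*(268837 - 399231) = (-125752525966327/9063 + 266325)*(268837 - 399231) = -125750112262852/9063*(-130394) = 16397060138402323688/9063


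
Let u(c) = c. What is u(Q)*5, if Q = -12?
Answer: -60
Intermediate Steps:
u(Q)*5 = -12*5 = -60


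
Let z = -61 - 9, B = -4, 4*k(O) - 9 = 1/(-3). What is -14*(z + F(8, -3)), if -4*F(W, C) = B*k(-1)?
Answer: 2849/3 ≈ 949.67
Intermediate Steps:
k(O) = 13/6 (k(O) = 9/4 + (1/4)/(-3) = 9/4 + (1/4)*(-1/3) = 9/4 - 1/12 = 13/6)
z = -70
F(W, C) = 13/6 (F(W, C) = -(-1)*13/6 = -1/4*(-26/3) = 13/6)
-14*(z + F(8, -3)) = -14*(-70 + 13/6) = -14*(-407/6) = 2849/3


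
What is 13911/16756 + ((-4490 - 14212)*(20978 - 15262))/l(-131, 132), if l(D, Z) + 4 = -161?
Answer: 597076428369/921580 ≈ 6.4788e+5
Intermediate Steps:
l(D, Z) = -165 (l(D, Z) = -4 - 161 = -165)
13911/16756 + ((-4490 - 14212)*(20978 - 15262))/l(-131, 132) = 13911/16756 + ((-4490 - 14212)*(20978 - 15262))/(-165) = 13911*(1/16756) - 18702*5716*(-1/165) = 13911/16756 - 106900632*(-1/165) = 13911/16756 + 35633544/55 = 597076428369/921580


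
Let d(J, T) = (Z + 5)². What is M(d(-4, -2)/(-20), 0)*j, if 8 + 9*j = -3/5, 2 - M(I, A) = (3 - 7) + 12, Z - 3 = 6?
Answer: 86/15 ≈ 5.7333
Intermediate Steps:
Z = 9 (Z = 3 + 6 = 9)
d(J, T) = 196 (d(J, T) = (9 + 5)² = 14² = 196)
M(I, A) = -6 (M(I, A) = 2 - ((3 - 7) + 12) = 2 - (-4 + 12) = 2 - 1*8 = 2 - 8 = -6)
j = -43/45 (j = -8/9 + (-3/5)/9 = -8/9 + (-3*⅕)/9 = -8/9 + (⅑)*(-⅗) = -8/9 - 1/15 = -43/45 ≈ -0.95556)
M(d(-4, -2)/(-20), 0)*j = -6*(-43/45) = 86/15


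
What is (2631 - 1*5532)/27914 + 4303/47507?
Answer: -17703865/1326110398 ≈ -0.013350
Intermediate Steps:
(2631 - 1*5532)/27914 + 4303/47507 = (2631 - 5532)*(1/27914) + 4303*(1/47507) = -2901*1/27914 + 4303/47507 = -2901/27914 + 4303/47507 = -17703865/1326110398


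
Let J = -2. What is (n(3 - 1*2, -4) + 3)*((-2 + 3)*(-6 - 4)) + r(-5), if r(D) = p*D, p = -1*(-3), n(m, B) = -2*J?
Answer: -85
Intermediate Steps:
n(m, B) = 4 (n(m, B) = -2*(-2) = 4)
p = 3
r(D) = 3*D
(n(3 - 1*2, -4) + 3)*((-2 + 3)*(-6 - 4)) + r(-5) = (4 + 3)*((-2 + 3)*(-6 - 4)) + 3*(-5) = 7*(1*(-10)) - 15 = 7*(-10) - 15 = -70 - 15 = -85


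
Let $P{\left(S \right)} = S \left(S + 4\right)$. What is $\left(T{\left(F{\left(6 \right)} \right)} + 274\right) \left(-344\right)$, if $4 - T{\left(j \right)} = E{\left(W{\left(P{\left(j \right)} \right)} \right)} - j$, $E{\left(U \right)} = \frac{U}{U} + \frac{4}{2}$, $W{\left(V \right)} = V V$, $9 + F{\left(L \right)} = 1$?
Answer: $-91848$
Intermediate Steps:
$P{\left(S \right)} = S \left(4 + S\right)$
$F{\left(L \right)} = -8$ ($F{\left(L \right)} = -9 + 1 = -8$)
$W{\left(V \right)} = V^{2}$
$E{\left(U \right)} = 3$ ($E{\left(U \right)} = 1 + 4 \cdot \frac{1}{2} = 1 + 2 = 3$)
$T{\left(j \right)} = 1 + j$ ($T{\left(j \right)} = 4 - \left(3 - j\right) = 4 + \left(-3 + j\right) = 1 + j$)
$\left(T{\left(F{\left(6 \right)} \right)} + 274\right) \left(-344\right) = \left(\left(1 - 8\right) + 274\right) \left(-344\right) = \left(-7 + 274\right) \left(-344\right) = 267 \left(-344\right) = -91848$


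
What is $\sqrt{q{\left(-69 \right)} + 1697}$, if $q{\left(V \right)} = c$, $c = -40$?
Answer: $\sqrt{1657} \approx 40.706$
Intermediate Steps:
$q{\left(V \right)} = -40$
$\sqrt{q{\left(-69 \right)} + 1697} = \sqrt{-40 + 1697} = \sqrt{1657}$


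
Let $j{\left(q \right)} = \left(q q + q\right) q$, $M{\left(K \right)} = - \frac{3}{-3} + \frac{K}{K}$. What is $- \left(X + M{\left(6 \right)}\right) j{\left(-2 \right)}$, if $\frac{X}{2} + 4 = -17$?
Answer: $-160$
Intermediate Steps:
$X = -42$ ($X = -8 + 2 \left(-17\right) = -8 - 34 = -42$)
$M{\left(K \right)} = 2$ ($M{\left(K \right)} = \left(-3\right) \left(- \frac{1}{3}\right) + 1 = 1 + 1 = 2$)
$j{\left(q \right)} = q \left(q + q^{2}\right)$ ($j{\left(q \right)} = \left(q^{2} + q\right) q = \left(q + q^{2}\right) q = q \left(q + q^{2}\right)$)
$- \left(X + M{\left(6 \right)}\right) j{\left(-2 \right)} = - \left(-42 + 2\right) \left(-2\right)^{2} \left(1 - 2\right) = - \left(-40\right) 4 \left(-1\right) = - \left(-40\right) \left(-4\right) = \left(-1\right) 160 = -160$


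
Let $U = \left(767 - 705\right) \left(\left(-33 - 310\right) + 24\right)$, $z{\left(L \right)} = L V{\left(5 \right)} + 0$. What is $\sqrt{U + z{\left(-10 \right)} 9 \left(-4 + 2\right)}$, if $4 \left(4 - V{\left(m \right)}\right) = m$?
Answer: $i \sqrt{19283} \approx 138.86 i$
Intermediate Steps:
$V{\left(m \right)} = 4 - \frac{m}{4}$
$z{\left(L \right)} = \frac{11 L}{4}$ ($z{\left(L \right)} = L \left(4 - \frac{5}{4}\right) + 0 = L \frac{11}{4} + 0 = \frac{11 L}{4} + 0 = \frac{11 L}{4}$)
$U = -19778$ ($U = 62 \left(-343 + 24\right) = 62 \left(-319\right) = -19778$)
$\sqrt{U + z{\left(-10 \right)} 9 \left(-4 + 2\right)} = \sqrt{-19778 + \frac{11}{4} \left(-10\right) 9 \left(-4 + 2\right)} = \sqrt{-19778 - \frac{55 \cdot 9 \left(-2\right)}{2}} = \sqrt{-19778 - -495} = \sqrt{-19778 + 495} = \sqrt{-19283} = i \sqrt{19283}$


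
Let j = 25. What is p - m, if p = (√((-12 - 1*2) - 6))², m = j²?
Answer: -645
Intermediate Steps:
m = 625 (m = 25² = 625)
p = -20 (p = (√((-12 - 2) - 6))² = (√(-14 - 6))² = (√(-20))² = (2*I*√5)² = -20)
p - m = -20 - 1*625 = -20 - 625 = -645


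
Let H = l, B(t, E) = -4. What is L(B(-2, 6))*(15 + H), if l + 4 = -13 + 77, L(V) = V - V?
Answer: 0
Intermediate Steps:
L(V) = 0
l = 60 (l = -4 + (-13 + 77) = -4 + 64 = 60)
H = 60
L(B(-2, 6))*(15 + H) = 0*(15 + 60) = 0*75 = 0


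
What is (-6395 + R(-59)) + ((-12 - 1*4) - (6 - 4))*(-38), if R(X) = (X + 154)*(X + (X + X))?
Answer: -22526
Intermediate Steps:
R(X) = 3*X*(154 + X) (R(X) = (154 + X)*(X + 2*X) = (154 + X)*(3*X) = 3*X*(154 + X))
(-6395 + R(-59)) + ((-12 - 1*4) - (6 - 4))*(-38) = (-6395 + 3*(-59)*(154 - 59)) + ((-12 - 1*4) - (6 - 4))*(-38) = (-6395 + 3*(-59)*95) + ((-12 - 4) - 1*2)*(-38) = (-6395 - 16815) + (-16 - 2)*(-38) = -23210 - 18*(-38) = -23210 + 684 = -22526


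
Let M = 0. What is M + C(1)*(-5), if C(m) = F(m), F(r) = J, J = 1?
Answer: -5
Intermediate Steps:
F(r) = 1
C(m) = 1
M + C(1)*(-5) = 0 + 1*(-5) = 0 - 5 = -5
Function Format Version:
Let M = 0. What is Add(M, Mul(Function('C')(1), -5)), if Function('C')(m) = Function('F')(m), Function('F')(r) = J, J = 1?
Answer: -5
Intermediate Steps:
Function('F')(r) = 1
Function('C')(m) = 1
Add(M, Mul(Function('C')(1), -5)) = Add(0, Mul(1, -5)) = Add(0, -5) = -5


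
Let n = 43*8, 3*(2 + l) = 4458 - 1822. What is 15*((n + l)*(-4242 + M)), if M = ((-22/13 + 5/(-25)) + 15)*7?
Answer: -987883092/13 ≈ -7.5991e+7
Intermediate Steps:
l = 2630/3 (l = -2 + (4458 - 1822)/3 = -2 + (1/3)*2636 = -2 + 2636/3 = 2630/3 ≈ 876.67)
n = 344
M = 5964/65 (M = ((-22*1/13 + 5*(-1/25)) + 15)*7 = ((-22/13 - 1/5) + 15)*7 = (-123/65 + 15)*7 = (852/65)*7 = 5964/65 ≈ 91.754)
15*((n + l)*(-4242 + M)) = 15*((344 + 2630/3)*(-4242 + 5964/65)) = 15*((3662/3)*(-269766/65)) = 15*(-329294364/65) = -987883092/13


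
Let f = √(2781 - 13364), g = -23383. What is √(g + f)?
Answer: √(-23383 + I*√10583) ≈ 0.3364 + 152.92*I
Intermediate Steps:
f = I*√10583 (f = √(-10583) = I*√10583 ≈ 102.87*I)
√(g + f) = √(-23383 + I*√10583)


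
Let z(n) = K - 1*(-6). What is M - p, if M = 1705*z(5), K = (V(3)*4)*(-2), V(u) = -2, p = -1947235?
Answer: 1984745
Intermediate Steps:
K = 16 (K = -2*4*(-2) = -8*(-2) = 16)
z(n) = 22 (z(n) = 16 - 1*(-6) = 16 + 6 = 22)
M = 37510 (M = 1705*22 = 37510)
M - p = 37510 - 1*(-1947235) = 37510 + 1947235 = 1984745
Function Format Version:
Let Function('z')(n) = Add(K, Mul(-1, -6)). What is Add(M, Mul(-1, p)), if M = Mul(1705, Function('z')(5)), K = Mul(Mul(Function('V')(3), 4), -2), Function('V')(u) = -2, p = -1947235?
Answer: 1984745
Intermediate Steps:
K = 16 (K = Mul(Mul(-2, 4), -2) = Mul(-8, -2) = 16)
Function('z')(n) = 22 (Function('z')(n) = Add(16, Mul(-1, -6)) = Add(16, 6) = 22)
M = 37510 (M = Mul(1705, 22) = 37510)
Add(M, Mul(-1, p)) = Add(37510, Mul(-1, -1947235)) = Add(37510, 1947235) = 1984745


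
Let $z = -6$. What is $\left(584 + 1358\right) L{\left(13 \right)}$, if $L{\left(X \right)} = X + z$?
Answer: $13594$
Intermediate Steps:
$L{\left(X \right)} = -6 + X$ ($L{\left(X \right)} = X - 6 = -6 + X$)
$\left(584 + 1358\right) L{\left(13 \right)} = \left(584 + 1358\right) \left(-6 + 13\right) = 1942 \cdot 7 = 13594$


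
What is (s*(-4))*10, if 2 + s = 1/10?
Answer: 76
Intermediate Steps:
s = -19/10 (s = -2 + 1/10 = -2 + ⅒ = -19/10 ≈ -1.9000)
(s*(-4))*10 = -19/10*(-4)*10 = (38/5)*10 = 76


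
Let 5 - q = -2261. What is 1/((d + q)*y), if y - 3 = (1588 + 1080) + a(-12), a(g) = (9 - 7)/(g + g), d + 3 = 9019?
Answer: 6/180799691 ≈ 3.3186e-8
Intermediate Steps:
q = 2266 (q = 5 - 1*(-2261) = 5 + 2261 = 2266)
d = 9016 (d = -3 + 9019 = 9016)
a(g) = 1/g (a(g) = 2/((2*g)) = 2*(1/(2*g)) = 1/g)
y = 32051/12 (y = 3 + ((1588 + 1080) + 1/(-12)) = 3 + (2668 - 1/12) = 3 + 32015/12 = 32051/12 ≈ 2670.9)
1/((d + q)*y) = 1/((9016 + 2266)*(32051/12)) = (12/32051)/11282 = (1/11282)*(12/32051) = 6/180799691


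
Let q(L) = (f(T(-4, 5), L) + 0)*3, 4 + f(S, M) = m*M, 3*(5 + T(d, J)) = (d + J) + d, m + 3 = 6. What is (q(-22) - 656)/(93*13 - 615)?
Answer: -433/297 ≈ -1.4579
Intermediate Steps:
m = 3 (m = -3 + 6 = 3)
T(d, J) = -5 + J/3 + 2*d/3 (T(d, J) = -5 + ((d + J) + d)/3 = -5 + ((J + d) + d)/3 = -5 + (J + 2*d)/3 = -5 + (J/3 + 2*d/3) = -5 + J/3 + 2*d/3)
f(S, M) = -4 + 3*M
q(L) = -12 + 9*L (q(L) = ((-4 + 3*L) + 0)*3 = (-4 + 3*L)*3 = -12 + 9*L)
(q(-22) - 656)/(93*13 - 615) = ((-12 + 9*(-22)) - 656)/(93*13 - 615) = ((-12 - 198) - 656)/(1209 - 615) = (-210 - 656)/594 = -866*1/594 = -433/297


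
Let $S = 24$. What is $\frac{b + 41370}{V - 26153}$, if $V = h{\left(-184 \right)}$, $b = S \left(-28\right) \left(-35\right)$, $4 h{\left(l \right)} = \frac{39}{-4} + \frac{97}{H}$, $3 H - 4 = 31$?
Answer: $- \frac{36338400}{14645881} \approx -2.4811$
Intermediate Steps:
$H = \frac{35}{3}$ ($H = \frac{4}{3} + \frac{1}{3} \cdot 31 = \frac{4}{3} + \frac{31}{3} = \frac{35}{3} \approx 11.667$)
$h{\left(l \right)} = - \frac{201}{560}$ ($h{\left(l \right)} = \frac{\frac{39}{-4} + \frac{97}{\frac{35}{3}}}{4} = \frac{39 \left(- \frac{1}{4}\right) + 97 \cdot \frac{3}{35}}{4} = \frac{- \frac{39}{4} + \frac{291}{35}}{4} = \frac{1}{4} \left(- \frac{201}{140}\right) = - \frac{201}{560}$)
$b = 23520$ ($b = 24 \left(-28\right) \left(-35\right) = \left(-672\right) \left(-35\right) = 23520$)
$V = - \frac{201}{560} \approx -0.35893$
$\frac{b + 41370}{V - 26153} = \frac{23520 + 41370}{- \frac{201}{560} - 26153} = \frac{64890}{- \frac{14645881}{560}} = 64890 \left(- \frac{560}{14645881}\right) = - \frac{36338400}{14645881}$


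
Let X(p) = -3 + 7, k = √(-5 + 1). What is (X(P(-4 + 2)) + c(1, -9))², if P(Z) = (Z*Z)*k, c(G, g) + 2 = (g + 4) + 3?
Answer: 0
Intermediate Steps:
c(G, g) = 5 + g (c(G, g) = -2 + ((g + 4) + 3) = -2 + ((4 + g) + 3) = -2 + (7 + g) = 5 + g)
k = 2*I (k = √(-4) = 2*I ≈ 2.0*I)
P(Z) = 2*I*Z² (P(Z) = (Z*Z)*(2*I) = Z²*(2*I) = 2*I*Z²)
X(p) = 4
(X(P(-4 + 2)) + c(1, -9))² = (4 + (5 - 9))² = (4 - 4)² = 0² = 0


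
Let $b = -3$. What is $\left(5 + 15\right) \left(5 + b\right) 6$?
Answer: $240$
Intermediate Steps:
$\left(5 + 15\right) \left(5 + b\right) 6 = \left(5 + 15\right) \left(5 - 3\right) 6 = 20 \cdot 2 \cdot 6 = 20 \cdot 12 = 240$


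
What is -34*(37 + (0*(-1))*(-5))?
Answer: -1258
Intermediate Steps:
-34*(37 + (0*(-1))*(-5)) = -34*(37 + 0*(-5)) = -34*(37 + 0) = -34*37 = -1258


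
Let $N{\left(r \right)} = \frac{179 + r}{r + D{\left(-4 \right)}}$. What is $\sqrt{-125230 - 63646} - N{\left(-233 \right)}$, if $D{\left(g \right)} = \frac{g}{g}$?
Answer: $- \frac{27}{116} + 2 i \sqrt{47219} \approx -0.23276 + 434.6 i$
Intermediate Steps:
$D{\left(g \right)} = 1$
$N{\left(r \right)} = \frac{179 + r}{1 + r}$ ($N{\left(r \right)} = \frac{179 + r}{r + 1} = \frac{179 + r}{1 + r}$)
$\sqrt{-125230 - 63646} - N{\left(-233 \right)} = \sqrt{-125230 - 63646} - \frac{179 - 233}{1 - 233} = \sqrt{-188876} - \frac{1}{-232} \left(-54\right) = 2 i \sqrt{47219} - \left(- \frac{1}{232}\right) \left(-54\right) = 2 i \sqrt{47219} - \frac{27}{116} = - \frac{27}{116} + 2 i \sqrt{47219}$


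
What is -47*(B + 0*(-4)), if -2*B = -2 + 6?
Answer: 94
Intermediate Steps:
B = -2 (B = -(-2 + 6)/2 = -½*4 = -2)
-47*(B + 0*(-4)) = -47*(-2 + 0*(-4)) = -47*(-2 + 0) = -47*(-2) = 94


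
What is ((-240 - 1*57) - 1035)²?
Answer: 1774224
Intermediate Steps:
((-240 - 1*57) - 1035)² = ((-240 - 57) - 1035)² = (-297 - 1035)² = (-1332)² = 1774224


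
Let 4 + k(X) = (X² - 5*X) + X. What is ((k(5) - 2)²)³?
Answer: 1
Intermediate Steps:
k(X) = -4 + X² - 4*X (k(X) = -4 + ((X² - 5*X) + X) = -4 + (X² - 4*X) = -4 + X² - 4*X)
((k(5) - 2)²)³ = (((-4 + 5² - 4*5) - 2)²)³ = (((-4 + 25 - 20) - 2)²)³ = ((1 - 2)²)³ = ((-1)²)³ = 1³ = 1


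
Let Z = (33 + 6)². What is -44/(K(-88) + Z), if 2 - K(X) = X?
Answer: -44/1611 ≈ -0.027312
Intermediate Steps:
K(X) = 2 - X
Z = 1521 (Z = 39² = 1521)
-44/(K(-88) + Z) = -44/((2 - 1*(-88)) + 1521) = -44/((2 + 88) + 1521) = -44/(90 + 1521) = -44/1611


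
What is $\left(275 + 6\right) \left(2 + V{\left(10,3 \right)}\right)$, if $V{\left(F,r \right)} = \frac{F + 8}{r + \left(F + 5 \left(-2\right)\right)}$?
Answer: $2248$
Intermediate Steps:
$V{\left(F,r \right)} = \frac{8 + F}{-10 + F + r}$ ($V{\left(F,r \right)} = \frac{8 + F}{r + \left(F - 10\right)} = \frac{8 + F}{r + \left(-10 + F\right)} = \frac{8 + F}{-10 + F + r}$)
$\left(275 + 6\right) \left(2 + V{\left(10,3 \right)}\right) = \left(275 + 6\right) \left(2 + \frac{8 + 10}{-10 + 10 + 3}\right) = 281 \left(2 + \frac{1}{3} \cdot 18\right) = 281 \left(2 + 6\right) = 281 \cdot 8 = 2248$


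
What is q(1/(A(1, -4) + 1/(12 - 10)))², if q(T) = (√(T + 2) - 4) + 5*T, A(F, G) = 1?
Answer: 28/9 - 8*√6/9 ≈ 0.93379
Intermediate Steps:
q(T) = -4 + √(2 + T) + 5*T (q(T) = (√(2 + T) - 4) + 5*T = (-4 + √(2 + T)) + 5*T = -4 + √(2 + T) + 5*T)
q(1/(A(1, -4) + 1/(12 - 10)))² = (-4 + √(2 + 1/(1 + 1/(12 - 10))) + 5/(1 + 1/(12 - 10)))² = (-4 + √(2 + 1/(1 + 1/2)) + 5/(1 + 1/2))² = (-4 + √(2 + 1/(1 + ½)) + 5/(1 + ½))² = (-4 + √(2 + 1/(3/2)) + 5/(3/2))² = (-4 + √(2 + ⅔) + 5*(⅔))² = (-4 + √(8/3) + 10/3)² = (-4 + 2*√6/3 + 10/3)² = (-⅔ + 2*√6/3)²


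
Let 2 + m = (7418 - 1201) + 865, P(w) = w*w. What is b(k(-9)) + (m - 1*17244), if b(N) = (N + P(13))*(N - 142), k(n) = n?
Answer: -34324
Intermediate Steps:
P(w) = w**2
m = 7080 (m = -2 + ((7418 - 1201) + 865) = -2 + (6217 + 865) = -2 + 7082 = 7080)
b(N) = (-142 + N)*(169 + N) (b(N) = (N + 13**2)*(N - 142) = (N + 169)*(-142 + N) = (169 + N)*(-142 + N) = (-142 + N)*(169 + N))
b(k(-9)) + (m - 1*17244) = (-23998 + (-9)**2 + 27*(-9)) + (7080 - 1*17244) = (-23998 + 81 - 243) + (7080 - 17244) = -24160 - 10164 = -34324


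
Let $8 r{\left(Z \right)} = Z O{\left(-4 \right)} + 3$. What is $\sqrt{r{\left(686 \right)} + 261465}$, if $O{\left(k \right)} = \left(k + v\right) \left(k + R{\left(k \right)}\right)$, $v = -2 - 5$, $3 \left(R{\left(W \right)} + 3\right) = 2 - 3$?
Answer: $\frac{\sqrt{38647086}}{12} \approx 518.06$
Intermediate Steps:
$R{\left(W \right)} = - \frac{10}{3}$ ($R{\left(W \right)} = -3 + \frac{2 - 3}{3} = -3 + \frac{1}{3} \left(-1\right) = -3 - \frac{1}{3} = - \frac{10}{3}$)
$v = -7$ ($v = -2 - 5 = -7$)
$O{\left(k \right)} = \left(-7 + k\right) \left(- \frac{10}{3} + k\right)$ ($O{\left(k \right)} = \left(k - 7\right) \left(k - \frac{10}{3}\right) = \left(-7 + k\right) \left(- \frac{10}{3} + k\right)$)
$r{\left(Z \right)} = \frac{3}{8} + \frac{121 Z}{12}$ ($r{\left(Z \right)} = \frac{Z \left(\frac{70}{3} + \left(-4\right)^{2} - - \frac{124}{3}\right) + 3}{8} = \frac{Z \left(\frac{70}{3} + 16 + \frac{124}{3}\right) + 3}{8} = \frac{Z \frac{242}{3} + 3}{8} = \frac{\frac{242 Z}{3} + 3}{8} = \frac{3 + \frac{242 Z}{3}}{8} = \frac{3}{8} + \frac{121 Z}{12}$)
$\sqrt{r{\left(686 \right)} + 261465} = \sqrt{\left(\frac{3}{8} + \frac{121}{12} \cdot 686\right) + 261465} = \sqrt{\left(\frac{3}{8} + \frac{41503}{6}\right) + 261465} = \sqrt{\frac{166021}{24} + 261465} = \sqrt{\frac{6441181}{24}} = \frac{\sqrt{38647086}}{12}$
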